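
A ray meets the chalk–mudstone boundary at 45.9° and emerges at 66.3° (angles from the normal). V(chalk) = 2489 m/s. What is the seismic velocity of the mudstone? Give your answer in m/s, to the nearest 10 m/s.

3170 m/s

sin 45.9° = 0.7181; sin 66.3° = 0.9157.
V₂ = V₁·(sin θ₂/sin θ₁) = 2489·(0.9157/0.7181) = 3173.65 m/s.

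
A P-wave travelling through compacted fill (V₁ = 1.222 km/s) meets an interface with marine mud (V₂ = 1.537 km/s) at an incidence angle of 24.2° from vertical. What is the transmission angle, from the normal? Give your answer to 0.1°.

sin θ₁/V₁ = sin θ₂/V₂ ⇒ sin θ₂ = 1.537·sin 24.2°/1.222 = 1.537·0.4099/1.222 = 0.5156.
θ₂ = arcsin 0.5156 = 31.04° from the normal.

31.0°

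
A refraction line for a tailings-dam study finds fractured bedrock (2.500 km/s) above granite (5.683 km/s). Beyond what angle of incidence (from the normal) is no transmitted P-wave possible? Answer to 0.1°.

26.1°

At critical incidence the refracted ray runs along the interface (θ₂ = 90°), so sin θ_c = V₁/V₂.
θ_c = arcsin(2.500/5.683) = arcsin 0.4399 = 26.10°.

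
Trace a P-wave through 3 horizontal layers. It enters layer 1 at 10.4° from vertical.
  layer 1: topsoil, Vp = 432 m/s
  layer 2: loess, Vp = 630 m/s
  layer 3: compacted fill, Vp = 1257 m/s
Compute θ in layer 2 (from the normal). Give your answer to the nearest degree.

Ray parameter p = sin 10.4° / 432 = 4.1787e-04 s/m.
sin θ_2 = p·V_2 = 4.1787e-04 × 630 = 0.2633.
θ_2 = 15.26° from the vertical.

15°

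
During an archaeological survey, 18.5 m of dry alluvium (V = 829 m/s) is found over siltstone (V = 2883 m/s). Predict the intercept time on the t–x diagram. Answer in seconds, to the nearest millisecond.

θ_c = arcsin(V₁/V₂) = arcsin(829/2883) = 16.71°; cos θ_c = 0.9578.
tᵢ = 2h·cos θ_c / V₁ = 2·18.5·0.9578 / 829 = 0.04275 s.

0.043 s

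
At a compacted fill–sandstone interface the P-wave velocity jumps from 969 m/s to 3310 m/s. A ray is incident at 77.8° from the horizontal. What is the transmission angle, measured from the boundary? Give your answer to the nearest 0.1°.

43.8°

Angle from the normal: 90° − 77.8° = 12.2°.
Snell's law: sin θ₂ = (V₂/V₁)·sin θ₁ = (3310/969)·sin 12.2° = 0.7219.
θ₂ = arcsin 0.7219 = 46.21° from the normal.
From the interface: 90° − 46.21° = 43.79°.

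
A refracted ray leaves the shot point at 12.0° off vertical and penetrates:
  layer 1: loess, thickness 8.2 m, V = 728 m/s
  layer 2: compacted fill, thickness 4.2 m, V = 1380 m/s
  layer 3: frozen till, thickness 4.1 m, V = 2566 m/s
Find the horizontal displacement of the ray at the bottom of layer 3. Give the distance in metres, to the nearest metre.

8 m

Ray parameter p = sin 12.0° / 728 m/s = 2.8559e-04 s/m.
Layer 1: θ = 12.00°; offset = 8.2·tan 12.00° = 1.743 m.
Layer 2: sin θ = p·1380 = 0.3941 → θ = 23.21°; offset = 4.2·tan 23.21° = 1.801 m.
Layer 3: sin θ = p·2566 = 0.7328 → θ = 47.12°; offset = 4.1·tan 47.12° = 4.416 m.
Total horizontal offset = 7.960 m.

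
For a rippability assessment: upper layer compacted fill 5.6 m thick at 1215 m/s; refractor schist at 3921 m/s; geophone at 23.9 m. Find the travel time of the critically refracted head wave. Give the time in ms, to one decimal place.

14.9 ms

t = x/V₂ + 2h·√(V₂²−V₁²)/(V₁V₂).
√(V₂²−V₁²) = √(3921²−1215²) = 3728.0 m/s; delay term = 2·5.6·3728.0/(1215·3921) = 0.00876 s.
t = 23.9/3921 + 0.00876 = 0.01486 s.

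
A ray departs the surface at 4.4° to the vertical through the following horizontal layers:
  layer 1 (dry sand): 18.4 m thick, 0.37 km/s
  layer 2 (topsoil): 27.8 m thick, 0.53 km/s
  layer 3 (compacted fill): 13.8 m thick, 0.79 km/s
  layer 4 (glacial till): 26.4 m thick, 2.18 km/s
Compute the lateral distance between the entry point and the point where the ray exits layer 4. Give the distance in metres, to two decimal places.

20.16 m

p = sin θ₁/V₁ = sin 4.4°/0.37 = 2.0735e-01 s/km is conserved through the stack.
Layer 1: θ = 4.40°; offset = 18.4·tan 4.40° = 1.4158 m.
Layer 2: sin θ = p·0.53 = 0.1099 → θ = 6.31°; offset = 27.8·tan 6.31° = 3.0737 m.
Layer 3: sin θ = p·0.79 = 0.1638 → θ = 9.43°; offset = 13.8·tan 9.43° = 2.2915 m.
Layer 4: sin θ = p·2.18 = 0.4520 → θ = 26.87°; offset = 26.4·tan 26.87° = 13.3781 m.
Σ offsets = 20.1590 m.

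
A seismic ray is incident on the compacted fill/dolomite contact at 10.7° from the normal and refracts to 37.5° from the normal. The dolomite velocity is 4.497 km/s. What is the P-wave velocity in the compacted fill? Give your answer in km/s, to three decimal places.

1.372 km/s

Snell's law: sin 10.7°/V₁ = sin 37.5°/V₂.
V₁ = V₂·sin 10.7°/sin 37.5° = 4.497 × 0.3050 = 1.372 km/s.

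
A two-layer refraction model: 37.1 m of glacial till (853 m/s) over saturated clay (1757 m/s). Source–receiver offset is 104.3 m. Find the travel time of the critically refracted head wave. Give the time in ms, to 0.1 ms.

θ_c = arcsin(V₁/V₂) = arcsin(853/1757) = 29.04°, cos θ_c = 0.8742.
Intercept time tᵢ = 2h cos θ_c / V₁ = 2·37.1·0.8742/853 = 0.07605 s.
t = x/V₂ + tᵢ = 104.3/1757 + 0.07605 = 0.13541 s.

135.4 ms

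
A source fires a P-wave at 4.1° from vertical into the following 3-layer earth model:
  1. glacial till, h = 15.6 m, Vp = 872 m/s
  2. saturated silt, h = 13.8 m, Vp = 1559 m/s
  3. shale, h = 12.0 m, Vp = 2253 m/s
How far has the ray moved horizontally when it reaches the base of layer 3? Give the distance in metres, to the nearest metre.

5 m

Apply Snell's law at each interface; in layer i the horizontal offset is hᵢ·tan θᵢ.
Layer 1: θ = 4.10°; offset = 15.6·tan 4.10° = 1.118 m.
Layer 2: sin θ = 1559·sin 4.1°/872 = 0.1278, θ = 7.34°; offset = 13.8·tan 7.34° = 1.779 m.
Layer 3: sin θ = 2253·sin 4.1°/872 = 0.1847, θ = 10.65°; offset = 12.0·tan 10.65° = 2.256 m.
Summing the layer offsets gives 5.152 m.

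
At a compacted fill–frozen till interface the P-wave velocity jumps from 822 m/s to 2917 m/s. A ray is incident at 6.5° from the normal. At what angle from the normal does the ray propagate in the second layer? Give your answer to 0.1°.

23.7°

sin θ₁/V₁ = sin θ₂/V₂ ⇒ sin θ₂ = 2917·sin 6.5°/822 = 2917·0.1132/822 = 0.4017.
θ₂ = sin⁻¹(0.4017) = 23.69° (from vertical).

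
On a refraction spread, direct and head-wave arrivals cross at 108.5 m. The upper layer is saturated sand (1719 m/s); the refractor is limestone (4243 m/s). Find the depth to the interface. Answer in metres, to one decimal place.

35.3 m

x_cross = 2h·√((V₂+V₁)/(V₂−V₁)) → h = x_cross / (2·√((V₂+V₁)/(V₂−V₁))).
√((V₂+V₁)/(V₂−V₁)) = √((4243+1719)/(4243−1719)) = 1.5369.
h = 108.5 / (2·1.5369) = 35.30 m.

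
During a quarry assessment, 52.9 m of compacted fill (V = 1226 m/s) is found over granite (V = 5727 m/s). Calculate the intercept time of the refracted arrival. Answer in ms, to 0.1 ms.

θ_c = arcsin(V₁/V₂) = arcsin(1226/5727) = 12.36°; cos θ_c = 0.9768.
tᵢ = 2h·cos θ_c / V₁ = 2·52.9·0.9768 / 1226 = 0.08430 s.

84.3 ms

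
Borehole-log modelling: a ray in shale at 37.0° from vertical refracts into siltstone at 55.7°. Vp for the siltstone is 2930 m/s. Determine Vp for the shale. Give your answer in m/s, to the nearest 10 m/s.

2130 m/s

Snell's law: sin 37.0°/V₁ = sin 55.7°/V₂.
V₁ = V₂·sin 37.0°/sin 55.7° = 2930 × 0.7285 = 2134.51 m/s.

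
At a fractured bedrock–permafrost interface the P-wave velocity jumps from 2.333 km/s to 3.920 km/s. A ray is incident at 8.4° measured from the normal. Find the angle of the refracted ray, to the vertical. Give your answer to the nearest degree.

14°

sin θ₁/V₁ = sin θ₂/V₂ ⇒ sin θ₂ = 3.920·sin 8.4°/2.333 = 3.920·0.1461/2.333 = 0.2455.
θ₂ = sin⁻¹(0.2455) = 14.21° (from vertical).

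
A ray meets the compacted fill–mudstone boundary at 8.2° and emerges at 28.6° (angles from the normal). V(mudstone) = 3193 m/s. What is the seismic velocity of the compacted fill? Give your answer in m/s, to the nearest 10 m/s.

950 m/s

Snell's law: sin 8.2°/V₁ = sin 28.6°/V₂.
V₁ = V₂·sin 8.2°/sin 28.6° = 3193 × 0.2980 = 951.37 m/s.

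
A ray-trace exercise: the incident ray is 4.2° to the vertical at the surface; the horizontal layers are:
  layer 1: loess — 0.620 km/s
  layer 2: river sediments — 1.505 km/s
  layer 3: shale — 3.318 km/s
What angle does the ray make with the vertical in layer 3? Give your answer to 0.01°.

23.08°

Ray parameter p = sin 4.2° / 0.620 = 1.1813e-01 s/km.
sin θ_3 = p·V_3 = 1.1813e-01 × 3.318 = 0.3919.
θ_3 = arcsin 0.3919 = 23.08°.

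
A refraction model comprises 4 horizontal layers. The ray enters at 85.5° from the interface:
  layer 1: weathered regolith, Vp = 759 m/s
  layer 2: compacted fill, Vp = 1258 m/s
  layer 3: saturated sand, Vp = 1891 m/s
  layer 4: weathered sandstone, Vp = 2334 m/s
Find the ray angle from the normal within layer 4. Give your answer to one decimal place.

14.0°

From the normal: θ₁ = 90° − 85.5° = 4.5°.
Ray parameter p = sin 4.5° / 759 = 1.0337e-04 s/m.
sin θ_4 = p·V_4 = 1.0337e-04 × 2334 = 0.2413.
θ_4 = 13.96° from the vertical.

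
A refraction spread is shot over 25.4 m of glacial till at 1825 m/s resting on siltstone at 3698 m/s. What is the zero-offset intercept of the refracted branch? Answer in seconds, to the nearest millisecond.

tᵢ = 2h·√(V₂²−V₁²)/(V₁V₂).
√(V₂²−V₁²) = √(3698²−1825²) = 3216.3 m/s.
tᵢ = 2·25.4·3216.3/(1825·3698) = 0.02421 s.

0.024 s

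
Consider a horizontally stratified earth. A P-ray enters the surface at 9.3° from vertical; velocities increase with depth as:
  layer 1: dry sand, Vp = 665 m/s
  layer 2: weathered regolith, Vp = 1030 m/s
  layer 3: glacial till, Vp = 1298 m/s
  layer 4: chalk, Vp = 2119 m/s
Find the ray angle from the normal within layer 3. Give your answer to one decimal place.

18.4°

Snell's law across each interface conserves sin θ / V, so sin θ_3 = V_3·sin θ₁/V₁.
sin θ_3 = 1298 × sin 9.3° / 665 = 0.3154.
θ_3 = arcsin 0.3154 = 18.39°.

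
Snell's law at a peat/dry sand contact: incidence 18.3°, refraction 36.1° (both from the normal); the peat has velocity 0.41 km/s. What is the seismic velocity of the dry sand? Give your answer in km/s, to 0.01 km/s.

0.77 km/s

Snell's law: sin 18.3°/V₁ = sin 36.1°/V₂.
V₂ = V₁·sin 36.1°/sin 18.3° = 0.41 × 1.8765 = 0.77 km/s.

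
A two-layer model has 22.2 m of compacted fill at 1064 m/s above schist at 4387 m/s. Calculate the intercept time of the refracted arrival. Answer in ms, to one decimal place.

θ_c = arcsin(V₁/V₂) = arcsin(1064/4387) = 14.04°; cos θ_c = 0.9701.
tᵢ = 2h·cos θ_c / V₁ = 2·22.2·0.9701 / 1064 = 0.04048 s.

40.5 ms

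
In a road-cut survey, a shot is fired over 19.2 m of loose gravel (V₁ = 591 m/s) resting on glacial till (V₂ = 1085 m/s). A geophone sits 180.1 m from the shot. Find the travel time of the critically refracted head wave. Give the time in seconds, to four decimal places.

0.2205 s

t = x/V₂ + 2h·√(V₂²−V₁²)/(V₁V₂).
√(V₂²−V₁²) = √(1085²−591²) = 909.9 m/s; delay term = 2·19.2·909.9/(591·1085) = 0.05449 s.
t = 180.1/1085 + 0.05449 = 0.22048 s.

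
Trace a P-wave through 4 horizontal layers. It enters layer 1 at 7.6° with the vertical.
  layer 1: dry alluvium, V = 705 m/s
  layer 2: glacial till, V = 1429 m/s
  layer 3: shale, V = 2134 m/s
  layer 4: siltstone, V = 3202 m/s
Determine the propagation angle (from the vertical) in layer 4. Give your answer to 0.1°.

36.9°

Snell's law across each interface conserves sin θ / V, so sin θ_4 = V_4·sin θ₁/V₁.
sin θ_4 = 3202 × sin 7.6° / 705 = 0.6007.
θ_4 = arcsin 0.6007 = 36.92°.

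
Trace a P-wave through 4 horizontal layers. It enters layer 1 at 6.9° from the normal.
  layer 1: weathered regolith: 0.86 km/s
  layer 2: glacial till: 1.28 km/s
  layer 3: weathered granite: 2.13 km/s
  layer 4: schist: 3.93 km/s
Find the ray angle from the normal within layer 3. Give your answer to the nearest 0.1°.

Snell's law across each interface conserves sin θ / V, so sin θ_3 = V_3·sin θ₁/V₁.
sin θ_3 = 2.13 × sin 6.9° / 0.86 = 0.2975.
θ_3 = 17.31° from the vertical.

17.3°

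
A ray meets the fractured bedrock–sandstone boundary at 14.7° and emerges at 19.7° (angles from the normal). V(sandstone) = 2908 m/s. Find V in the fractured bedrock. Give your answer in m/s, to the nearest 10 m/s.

Snell's law: sin 14.7°/V₁ = sin 19.7°/V₂.
V₁ = V₂·sin 14.7°/sin 19.7° = 2908 × 0.7528 = 2189.08 m/s.

2190 m/s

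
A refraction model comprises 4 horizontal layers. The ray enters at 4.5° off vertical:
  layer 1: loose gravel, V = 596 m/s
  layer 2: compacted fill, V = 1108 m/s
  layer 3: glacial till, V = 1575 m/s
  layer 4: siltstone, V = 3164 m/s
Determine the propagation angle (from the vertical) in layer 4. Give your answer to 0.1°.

24.6°

Ray parameter p = sin 4.5° / 596 = 1.3164e-04 s/m.
sin θ_4 = p·V_4 = 1.3164e-04 × 3164 = 0.4165.
θ_4 = arcsin 0.4165 = 24.61°.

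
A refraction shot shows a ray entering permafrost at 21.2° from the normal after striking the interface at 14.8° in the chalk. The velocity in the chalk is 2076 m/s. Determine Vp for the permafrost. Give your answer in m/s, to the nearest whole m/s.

2939 m/s

sin 14.8° = 0.2554; sin 21.2° = 0.3616.
V₂ = V₁·(sin θ₂/sin θ₁) = 2076·(0.3616/0.2554) = 2938.91 m/s.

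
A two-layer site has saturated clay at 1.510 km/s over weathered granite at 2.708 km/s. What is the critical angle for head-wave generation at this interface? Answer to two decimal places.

Critical incidence: sin θ_c = V₁/V₂ = 1.510/2.708 = 0.5576.
θ_c = arcsin 0.5576 = 33.89°.

33.89°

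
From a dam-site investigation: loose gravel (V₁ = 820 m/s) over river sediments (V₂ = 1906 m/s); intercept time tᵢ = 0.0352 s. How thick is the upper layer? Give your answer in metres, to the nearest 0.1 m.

16.0 m

h = tᵢ·V₁·V₂ / (2·√(V₂²−V₁²)).
√(V₂²−V₁²) = √(1906² − 820²) = 1720.6 m/s.
h = 0.0352 s × 820 × 1906 / (2 × 1720.6) = 15.99 m.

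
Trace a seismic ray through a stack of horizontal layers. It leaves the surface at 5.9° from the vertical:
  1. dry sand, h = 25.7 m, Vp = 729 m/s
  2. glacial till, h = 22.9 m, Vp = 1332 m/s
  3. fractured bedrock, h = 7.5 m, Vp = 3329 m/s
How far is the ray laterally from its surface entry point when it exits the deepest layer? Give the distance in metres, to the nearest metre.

11 m

Ray parameter p = sin 5.9° / 729 m/s = 1.4100e-04 s/m.
Layer 1: θ = 5.90°; offset = 25.7·tan 5.90° = 2.656 m.
Layer 2: sin θ = p·1332 = 0.1878 → θ = 10.83°; offset = 22.9·tan 10.83° = 4.379 m.
Layer 3: sin θ = p·3329 = 0.4694 → θ = 28.00°; offset = 7.5·tan 28.00° = 3.987 m.
Total horizontal offset = 11.022 m.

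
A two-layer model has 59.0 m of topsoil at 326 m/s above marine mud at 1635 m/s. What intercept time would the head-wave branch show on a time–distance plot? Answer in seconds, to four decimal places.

0.3547 s

θ_c = arcsin(V₁/V₂) = arcsin(326/1635) = 11.50°; cos θ_c = 0.9799.
tᵢ = 2h·cos θ_c / V₁ = 2·59.0·0.9799 / 326 = 0.35470 s.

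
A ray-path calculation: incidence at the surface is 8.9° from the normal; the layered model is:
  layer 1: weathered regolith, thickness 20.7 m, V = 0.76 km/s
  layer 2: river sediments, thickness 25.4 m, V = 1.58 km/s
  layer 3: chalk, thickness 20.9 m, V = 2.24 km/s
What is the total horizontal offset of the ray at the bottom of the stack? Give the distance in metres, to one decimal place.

22.6 m

Ray parameter p = sin 8.9° / 0.76 km/s = 2.0357e-01 s/km.
Layer 1: θ = 8.90°; offset = 20.7·tan 8.90° = 3.242 m.
Layer 2: sin θ = p·1.58 = 0.3216 → θ = 18.76°; offset = 25.4·tan 18.76° = 8.628 m.
Layer 3: sin θ = p·2.24 = 0.4560 → θ = 27.13°; offset = 20.9·tan 27.13° = 10.708 m.
Total horizontal offset = 22.578 m.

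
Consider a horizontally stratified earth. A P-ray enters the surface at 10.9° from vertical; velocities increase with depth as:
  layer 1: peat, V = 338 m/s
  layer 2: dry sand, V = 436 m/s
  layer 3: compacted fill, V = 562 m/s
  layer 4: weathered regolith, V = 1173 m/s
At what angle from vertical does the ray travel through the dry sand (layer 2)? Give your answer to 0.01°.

14.12°

Snell's law across each interface conserves sin θ / V, so sin θ_2 = V_2·sin θ₁/V₁.
sin θ_2 = 436 × sin 10.9° / 338 = 0.2439.
θ_2 = arcsin 0.2439 = 14.12°.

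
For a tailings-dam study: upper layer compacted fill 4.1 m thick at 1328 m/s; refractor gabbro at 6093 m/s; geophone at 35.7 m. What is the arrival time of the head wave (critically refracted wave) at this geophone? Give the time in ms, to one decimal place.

θ_c = arcsin(V₁/V₂) = arcsin(1328/6093) = 12.59°, cos θ_c = 0.9760.
Intercept time tᵢ = 2h cos θ_c / V₁ = 2·4.1·0.9760/1328 = 0.00603 s.
t = x/V₂ + tᵢ = 35.7/6093 + 0.00603 = 0.01189 s.

11.9 ms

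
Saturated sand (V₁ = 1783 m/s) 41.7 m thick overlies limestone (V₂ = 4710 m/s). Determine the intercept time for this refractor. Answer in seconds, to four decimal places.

0.0433 s

tᵢ = 2h·√(V₂²−V₁²)/(V₁V₂).
√(V₂²−V₁²) = √(4710²−1783²) = 4359.5 m/s.
tᵢ = 2·41.7·4359.5/(1783·4710) = 0.04329 s.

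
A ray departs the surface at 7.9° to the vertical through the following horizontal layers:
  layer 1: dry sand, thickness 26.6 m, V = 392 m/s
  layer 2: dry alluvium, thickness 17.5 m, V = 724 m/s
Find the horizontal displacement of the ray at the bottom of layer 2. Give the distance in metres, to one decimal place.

Apply Snell's law at each interface; in layer i the horizontal offset is hᵢ·tan θᵢ.
Layer 1: θ = 7.90°; offset = 26.6·tan 7.90° = 3.691 m.
Layer 2: sin θ = 724·sin 7.9°/392 = 0.2539, θ = 14.71°; offset = 17.5·tan 14.71° = 4.593 m.
Summing the layer offsets gives 8.284 m.

8.3 m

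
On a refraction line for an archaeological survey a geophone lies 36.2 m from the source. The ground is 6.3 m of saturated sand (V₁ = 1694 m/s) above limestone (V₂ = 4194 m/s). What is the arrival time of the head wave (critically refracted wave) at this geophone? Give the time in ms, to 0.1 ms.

15.4 ms

θ_c = arcsin(V₁/V₂) = arcsin(1694/4194) = 23.82°, cos θ_c = 0.9148.
Intercept time tᵢ = 2h cos θ_c / V₁ = 2·6.3·0.9148/1694 = 0.00680 s.
t = x/V₂ + tᵢ = 36.2/4194 + 0.00680 = 0.01544 s.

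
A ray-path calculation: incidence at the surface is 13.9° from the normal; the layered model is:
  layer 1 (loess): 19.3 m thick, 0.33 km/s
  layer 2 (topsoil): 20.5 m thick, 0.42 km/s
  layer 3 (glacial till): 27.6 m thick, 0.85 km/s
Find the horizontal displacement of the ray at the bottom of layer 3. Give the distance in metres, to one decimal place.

Ray parameter p = sin 13.9° / 0.33 km/s = 7.2796e-01 s/km.
Layer 1: θ = 13.90°; offset = 19.3·tan 13.90° = 4.776 m.
Layer 2: sin θ = p·0.42 = 0.3057 → θ = 17.80°; offset = 20.5·tan 17.80° = 6.583 m.
Layer 3: sin θ = p·0.85 = 0.6188 → θ = 38.23°; offset = 27.6·tan 38.23° = 21.740 m.
Total horizontal offset = 33.099 m.

33.1 m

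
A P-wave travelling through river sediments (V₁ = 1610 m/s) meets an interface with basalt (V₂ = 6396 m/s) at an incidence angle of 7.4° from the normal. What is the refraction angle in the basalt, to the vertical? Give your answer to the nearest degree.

31°

Snell's law: sin θ₂ = (V₂/V₁)·sin θ₁ = (6396/1610)·sin 7.4° = 0.5117.
θ₂ = arcsin 0.5117 = 30.77° from the normal.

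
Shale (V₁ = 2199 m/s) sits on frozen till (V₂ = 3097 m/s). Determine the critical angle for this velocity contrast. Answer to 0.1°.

45.2°

Critical incidence: sin θ_c = V₁/V₂ = 2199/3097 = 0.7100.
θ_c = arcsin 0.7100 = 45.24°.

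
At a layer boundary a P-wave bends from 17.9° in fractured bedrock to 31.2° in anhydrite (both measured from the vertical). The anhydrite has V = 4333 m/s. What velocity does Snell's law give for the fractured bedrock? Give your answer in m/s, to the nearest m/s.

2571 m/s

Snell's law: sin 17.9°/V₁ = sin 31.2°/V₂.
V₁ = V₂·sin 17.9°/sin 31.2° = 4333 × 0.5933 = 2570.86 m/s.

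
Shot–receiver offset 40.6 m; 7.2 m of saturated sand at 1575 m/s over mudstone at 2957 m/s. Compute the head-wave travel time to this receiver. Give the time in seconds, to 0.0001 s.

0.0215 s

θ_c = arcsin(V₁/V₂) = arcsin(1575/2957) = 32.18°, cos θ_c = 0.8463.
Intercept time tᵢ = 2h cos θ_c / V₁ = 2·7.2·0.8463/1575 = 0.00774 s.
t = x/V₂ + tᵢ = 40.6/2957 + 0.00774 = 0.02147 s.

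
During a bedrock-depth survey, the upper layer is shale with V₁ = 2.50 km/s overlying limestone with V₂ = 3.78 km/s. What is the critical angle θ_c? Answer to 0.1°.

Critical incidence: sin θ_c = V₁/V₂ = 2.50/3.78 = 0.6614.
θ_c = arcsin 0.6614 = 41.40°.

41.4°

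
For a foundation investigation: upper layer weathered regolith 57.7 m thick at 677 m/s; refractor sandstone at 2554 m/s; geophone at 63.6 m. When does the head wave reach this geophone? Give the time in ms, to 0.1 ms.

t = x/V₂ + 2h·√(V₂²−V₁²)/(V₁V₂).
√(V₂²−V₁²) = √(2554²−677²) = 2462.6 m/s; delay term = 2·57.7·2462.6/(677·2554) = 0.16436 s.
t = 63.6/2554 + 0.16436 = 0.18926 s.

189.3 ms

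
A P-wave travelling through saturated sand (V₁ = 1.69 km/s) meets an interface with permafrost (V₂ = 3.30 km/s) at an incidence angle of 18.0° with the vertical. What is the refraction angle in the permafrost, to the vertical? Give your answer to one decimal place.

sin θ₁/V₁ = sin θ₂/V₂ ⇒ sin θ₂ = 3.30·sin 18.0°/1.69 = 3.30·0.3090/1.69 = 0.6034.
θ₂ = arcsin 0.6034 = 37.11° from the normal.

37.1°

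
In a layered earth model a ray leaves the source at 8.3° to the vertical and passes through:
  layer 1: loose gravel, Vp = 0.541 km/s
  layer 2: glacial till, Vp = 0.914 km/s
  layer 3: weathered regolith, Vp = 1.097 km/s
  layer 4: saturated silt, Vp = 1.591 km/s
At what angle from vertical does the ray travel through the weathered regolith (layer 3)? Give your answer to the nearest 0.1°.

17.0°

Ray parameter p = sin 8.3° / 0.541 = 2.6683e-01 s/km.
sin θ_3 = p·V_3 = 2.6683e-01 × 1.097 = 0.2927.
θ_3 = arcsin 0.2927 = 17.02°.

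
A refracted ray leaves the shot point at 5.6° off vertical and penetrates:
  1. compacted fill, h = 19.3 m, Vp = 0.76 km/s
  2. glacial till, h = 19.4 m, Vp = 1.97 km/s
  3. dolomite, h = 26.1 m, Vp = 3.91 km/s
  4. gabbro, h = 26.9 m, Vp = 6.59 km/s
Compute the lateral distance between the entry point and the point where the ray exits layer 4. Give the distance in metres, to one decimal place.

64.8 m

Apply Snell's law at each interface; in layer i the horizontal offset is hᵢ·tan θᵢ.
Layer 1: θ = 5.60°; offset = 19.3·tan 5.60° = 1.892 m.
Layer 2: sin θ = 1.97·sin 5.6°/0.76 = 0.2529, θ = 14.65°; offset = 19.4·tan 14.65° = 5.072 m.
Layer 3: sin θ = 3.91·sin 5.6°/0.76 = 0.5020, θ = 30.13°; offset = 26.1·tan 30.13° = 15.151 m.
Layer 4: sin θ = 6.59·sin 5.6°/0.76 = 0.8461, θ = 57.79°; offset = 26.9·tan 57.79° = 42.708 m.
Summing the layer offsets gives 64.824 m.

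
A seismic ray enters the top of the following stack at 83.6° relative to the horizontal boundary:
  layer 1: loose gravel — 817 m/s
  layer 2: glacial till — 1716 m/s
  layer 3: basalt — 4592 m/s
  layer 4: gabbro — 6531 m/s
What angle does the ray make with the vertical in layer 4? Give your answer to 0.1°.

63.0°

From the normal: θ₁ = 90° − 83.6° = 6.4°.
Ray parameter p = sin 6.4° / 817 = 1.3644e-04 s/m.
sin θ_4 = p·V_4 = 1.3644e-04 × 6531 = 0.8911.
θ_4 = 63.01° from the vertical.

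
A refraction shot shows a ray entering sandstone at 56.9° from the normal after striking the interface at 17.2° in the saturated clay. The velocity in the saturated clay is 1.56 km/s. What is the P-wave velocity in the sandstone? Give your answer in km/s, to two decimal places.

4.42 km/s

Snell's law: sin 17.2°/V₁ = sin 56.9°/V₂.
V₂ = V₁·sin 56.9°/sin 17.2° = 1.56 × 2.8329 = 4.42 km/s.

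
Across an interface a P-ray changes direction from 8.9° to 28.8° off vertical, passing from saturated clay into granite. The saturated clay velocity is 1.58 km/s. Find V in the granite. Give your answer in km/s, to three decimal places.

Snell's law: sin 8.9°/V₁ = sin 28.8°/V₂.
V₂ = V₁·sin 28.8°/sin 8.9° = 1.58 × 3.1139 = 4.920 km/s.

4.920 km/s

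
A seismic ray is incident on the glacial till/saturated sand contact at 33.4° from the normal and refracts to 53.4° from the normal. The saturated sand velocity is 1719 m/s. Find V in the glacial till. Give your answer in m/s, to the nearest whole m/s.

1179 m/s

Snell's law: sin 33.4°/V₁ = sin 53.4°/V₂.
V₁ = V₂·sin 33.4°/sin 53.4° = 1719 × 0.6857 = 1178.69 m/s.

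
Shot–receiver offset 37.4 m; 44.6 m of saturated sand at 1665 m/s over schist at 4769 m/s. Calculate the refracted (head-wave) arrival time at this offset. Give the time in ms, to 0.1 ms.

58.0 ms

t = x/V₂ + 2h·√(V₂²−V₁²)/(V₁V₂).
√(V₂²−V₁²) = √(4769²−1665²) = 4468.9 m/s; delay term = 2·44.6·4468.9/(1665·4769) = 0.05020 s.
t = 37.4/4769 + 0.05020 = 0.05804 s.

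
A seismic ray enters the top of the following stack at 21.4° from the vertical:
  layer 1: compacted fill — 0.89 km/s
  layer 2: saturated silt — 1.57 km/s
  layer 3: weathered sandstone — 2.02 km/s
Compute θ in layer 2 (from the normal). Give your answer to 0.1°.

Snell's law across each interface conserves sin θ / V, so sin θ_2 = V_2·sin θ₁/V₁.
sin θ_2 = 1.57 × sin 21.4° / 0.89 = 0.6437.
θ_2 = arcsin 0.6437 = 40.07°.

40.1°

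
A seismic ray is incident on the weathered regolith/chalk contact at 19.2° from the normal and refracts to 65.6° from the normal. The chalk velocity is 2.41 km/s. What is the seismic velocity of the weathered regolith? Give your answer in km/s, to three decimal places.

sin 19.2° = 0.3289; sin 65.6° = 0.9107.
V₁ = V₂·(sin θ₁/sin θ₂) = 2.41·(0.3289/0.9107) = 0.870 km/s.

0.870 km/s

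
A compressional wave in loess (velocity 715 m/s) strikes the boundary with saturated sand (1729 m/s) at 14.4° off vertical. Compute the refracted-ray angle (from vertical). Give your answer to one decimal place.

Snell's law: sin θ₂ = (V₂/V₁)·sin θ₁ = (1729/715)·sin 14.4° = 0.6014.
θ₂ = sin⁻¹(0.6014) = 36.97° (from vertical).

37.0°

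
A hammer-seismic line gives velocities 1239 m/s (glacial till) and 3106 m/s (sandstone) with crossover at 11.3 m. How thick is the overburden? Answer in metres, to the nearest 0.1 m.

3.7 m

x_cross = 2h·√((V₂+V₁)/(V₂−V₁)) → h = x_cross / (2·√((V₂+V₁)/(V₂−V₁))).
√((V₂+V₁)/(V₂−V₁)) = √((3106+1239)/(3106−1239)) = 1.5255.
h = 11.3 / (2·1.5255) = 3.70 m.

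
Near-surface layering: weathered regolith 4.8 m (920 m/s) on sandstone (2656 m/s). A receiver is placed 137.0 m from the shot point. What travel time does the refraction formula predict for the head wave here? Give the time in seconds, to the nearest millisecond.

0.061 s

t = x/V₂ + 2h·√(V₂²−V₁²)/(V₁V₂).
√(V₂²−V₁²) = √(2656²−920²) = 2491.6 m/s; delay term = 2·4.8·2491.6/(920·2656) = 0.00979 s.
t = 137.0/2656 + 0.00979 = 0.06137 s.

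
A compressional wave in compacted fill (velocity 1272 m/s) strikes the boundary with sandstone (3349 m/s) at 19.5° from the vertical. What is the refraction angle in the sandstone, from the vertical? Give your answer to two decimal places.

61.51°

Snell's law: sin θ₂ = (V₂/V₁)·sin θ₁ = (3349/1272)·sin 19.5° = 0.8789.
θ₂ = sin⁻¹(0.8789) = 61.51° (from vertical).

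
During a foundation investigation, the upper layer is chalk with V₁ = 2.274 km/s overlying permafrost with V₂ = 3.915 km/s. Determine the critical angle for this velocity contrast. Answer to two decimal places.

At critical incidence the refracted ray runs along the interface (θ₂ = 90°), so sin θ_c = V₁/V₂.
θ_c = arcsin(2.274/3.915) = arcsin 0.5808 = 35.51°.

35.51°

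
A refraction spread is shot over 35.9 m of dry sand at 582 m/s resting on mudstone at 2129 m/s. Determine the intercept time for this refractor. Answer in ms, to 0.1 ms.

118.7 ms

tᵢ = 2h·√(V₂²−V₁²)/(V₁V₂).
√(V₂²−V₁²) = √(2129²−582²) = 2047.9 m/s.
tᵢ = 2·35.9·2047.9/(582·2129) = 0.11867 s.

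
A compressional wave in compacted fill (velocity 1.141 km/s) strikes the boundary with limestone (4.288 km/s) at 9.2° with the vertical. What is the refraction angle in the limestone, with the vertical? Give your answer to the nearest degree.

37°

sin θ₁/V₁ = sin θ₂/V₂ ⇒ sin θ₂ = 4.288·sin 9.2°/1.141 = 4.288·0.1599/1.141 = 0.6009.
θ₂ = arcsin 0.6009 = 36.93° from the normal.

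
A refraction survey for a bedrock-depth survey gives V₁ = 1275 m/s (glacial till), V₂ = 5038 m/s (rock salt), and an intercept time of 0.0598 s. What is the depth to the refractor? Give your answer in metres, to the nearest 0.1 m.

θ_c = arcsin(1275/5038) = 14.66°; cos θ_c = 0.9674.
tᵢ = 2h cos θ_c/V₁ ⇒ h = tᵢ·V₁/(2 cos θ_c) = 0.0598·1275/(2·0.9674) = 39.41 m.

39.4 m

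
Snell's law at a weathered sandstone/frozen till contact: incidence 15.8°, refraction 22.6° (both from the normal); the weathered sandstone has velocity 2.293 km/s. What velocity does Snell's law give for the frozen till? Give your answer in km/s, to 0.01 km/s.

3.24 km/s

sin 15.8° = 0.2723; sin 22.6° = 0.3843.
V₂ = V₁·(sin θ₂/sin θ₁) = 2.293·(0.3843/0.2723) = 3.24 km/s.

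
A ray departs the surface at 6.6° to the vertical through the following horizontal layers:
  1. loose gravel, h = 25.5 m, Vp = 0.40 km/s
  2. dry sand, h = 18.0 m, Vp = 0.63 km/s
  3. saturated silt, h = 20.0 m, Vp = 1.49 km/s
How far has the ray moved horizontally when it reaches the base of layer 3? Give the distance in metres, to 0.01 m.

Ray parameter p = sin 6.6° / 0.40 km/s = 2.8734e-01 s/km.
Layer 1: θ = 6.60°; offset = 25.5·tan 6.60° = 2.9505 m.
Layer 2: sin θ = p·0.63 = 0.1810 → θ = 10.43°; offset = 18.0·tan 10.43° = 3.3132 m.
Layer 3: sin θ = p·1.49 = 0.4281 → θ = 25.35°; offset = 20.0·tan 25.35° = 9.4752 m.
Σ offsets = 15.7388 m.

15.74 m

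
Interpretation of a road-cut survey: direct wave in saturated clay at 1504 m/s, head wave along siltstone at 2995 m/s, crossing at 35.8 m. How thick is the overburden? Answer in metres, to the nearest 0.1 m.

x_cross = 2h·√((V₂+V₁)/(V₂−V₁)) → h = x_cross / (2·√((V₂+V₁)/(V₂−V₁))).
√((V₂+V₁)/(V₂−V₁)) = √((2995+1504)/(2995−1504)) = 1.7371.
h = 35.8 / (2·1.7371) = 10.30 m.

10.3 m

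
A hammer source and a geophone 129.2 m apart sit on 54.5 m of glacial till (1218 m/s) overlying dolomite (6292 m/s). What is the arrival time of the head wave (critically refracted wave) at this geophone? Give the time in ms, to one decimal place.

108.3 ms

t = x/V₂ + 2h·√(V₂²−V₁²)/(V₁V₂).
√(V₂²−V₁²) = √(6292²−1218²) = 6173.0 m/s; delay term = 2·54.5·6173.0/(1218·6292) = 0.08780 s.
t = 129.2/6292 + 0.08780 = 0.10833 s.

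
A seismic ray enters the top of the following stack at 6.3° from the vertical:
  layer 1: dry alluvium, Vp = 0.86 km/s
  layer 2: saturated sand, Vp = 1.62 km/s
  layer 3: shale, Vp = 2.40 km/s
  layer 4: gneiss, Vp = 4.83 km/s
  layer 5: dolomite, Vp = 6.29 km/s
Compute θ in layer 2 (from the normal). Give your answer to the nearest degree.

Ray parameter p = sin 6.3° / 0.86 = 1.2760e-01 s/km.
sin θ_2 = p·V_2 = 1.2760e-01 × 1.62 = 0.2067.
θ_2 = arcsin 0.2067 = 11.93°.

12°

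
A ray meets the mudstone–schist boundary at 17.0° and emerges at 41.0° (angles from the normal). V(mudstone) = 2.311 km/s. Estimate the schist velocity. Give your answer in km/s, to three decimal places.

sin 17.0° = 0.2924; sin 41.0° = 0.6561.
V₂ = V₁·(sin θ₂/sin θ₁) = 2.311·(0.6561/0.2924) = 5.186 km/s.

5.186 km/s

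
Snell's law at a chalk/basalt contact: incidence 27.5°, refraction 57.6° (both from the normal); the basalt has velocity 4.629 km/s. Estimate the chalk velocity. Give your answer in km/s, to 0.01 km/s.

sin 27.5° = 0.4617; sin 57.6° = 0.8443.
V₁ = V₂·(sin θ₁/sin θ₂) = 4.629·(0.4617/0.8443) = 2.53 km/s.

2.53 km/s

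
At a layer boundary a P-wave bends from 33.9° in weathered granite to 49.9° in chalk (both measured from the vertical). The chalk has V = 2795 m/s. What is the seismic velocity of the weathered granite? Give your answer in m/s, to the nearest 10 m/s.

2040 m/s

sin 33.9° = 0.5577; sin 49.9° = 0.7649.
V₁ = V₂·(sin θ₁/sin θ₂) = 2795·(0.5577/0.7649) = 2037.98 m/s.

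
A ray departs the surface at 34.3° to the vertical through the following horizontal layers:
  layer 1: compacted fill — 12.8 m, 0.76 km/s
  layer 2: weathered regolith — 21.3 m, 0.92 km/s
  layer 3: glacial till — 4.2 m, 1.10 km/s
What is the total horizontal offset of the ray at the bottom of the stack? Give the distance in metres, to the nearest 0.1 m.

Apply Snell's law at each interface; in layer i the horizontal offset is hᵢ·tan θᵢ.
Layer 1: θ = 34.30°; offset = 12.8·tan 34.30° = 8.732 m.
Layer 2: sin θ = 0.92·sin 34.3°/0.76 = 0.6822, θ = 43.01°; offset = 21.3·tan 43.01° = 19.872 m.
Layer 3: sin θ = 1.10·sin 34.3°/0.76 = 0.8156, θ = 54.65°; offset = 4.2·tan 54.65° = 5.921 m.
Summing the layer offsets gives 34.524 m.

34.5 m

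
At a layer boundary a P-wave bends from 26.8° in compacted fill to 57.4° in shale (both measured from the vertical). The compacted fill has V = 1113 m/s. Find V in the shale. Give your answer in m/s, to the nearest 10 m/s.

2080 m/s

sin 26.8° = 0.4509; sin 57.4° = 0.8425.
V₂ = V₁·(sin θ₂/sin θ₁) = 1113·(0.8425/0.4509) = 2079.61 m/s.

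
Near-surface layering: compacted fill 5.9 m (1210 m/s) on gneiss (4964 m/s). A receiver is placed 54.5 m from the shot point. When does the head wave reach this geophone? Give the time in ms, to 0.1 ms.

θ_c = arcsin(V₁/V₂) = arcsin(1210/4964) = 14.11°, cos θ_c = 0.9698.
Intercept time tᵢ = 2h cos θ_c / V₁ = 2·5.9·0.9698/1210 = 0.00946 s.
t = x/V₂ + tᵢ = 54.5/4964 + 0.00946 = 0.02044 s.

20.4 ms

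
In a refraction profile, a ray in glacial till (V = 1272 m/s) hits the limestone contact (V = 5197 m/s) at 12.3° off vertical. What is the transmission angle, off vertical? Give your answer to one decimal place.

60.5°

sin θ₁/V₁ = sin θ₂/V₂ ⇒ sin θ₂ = 5197·sin 12.3°/1272 = 5197·0.2130/1272 = 0.8704.
θ₂ = sin⁻¹(0.8704) = 60.50° (from vertical).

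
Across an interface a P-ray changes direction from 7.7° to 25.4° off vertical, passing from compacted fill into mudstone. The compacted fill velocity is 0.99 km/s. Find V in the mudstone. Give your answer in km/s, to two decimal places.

sin 7.7° = 0.1340; sin 25.4° = 0.4289.
V₂ = V₁·(sin θ₂/sin θ₁) = 0.99·(0.4289/0.1340) = 3.17 km/s.

3.17 km/s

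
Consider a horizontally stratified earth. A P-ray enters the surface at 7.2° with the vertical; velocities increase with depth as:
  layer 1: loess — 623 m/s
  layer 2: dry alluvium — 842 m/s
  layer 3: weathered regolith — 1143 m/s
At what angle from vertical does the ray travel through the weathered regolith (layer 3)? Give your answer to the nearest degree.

13°

Snell's law across each interface conserves sin θ / V, so sin θ_3 = V_3·sin θ₁/V₁.
sin θ_3 = 1143 × sin 7.2° / 623 = 0.2299.
θ_3 = 13.29° from the vertical.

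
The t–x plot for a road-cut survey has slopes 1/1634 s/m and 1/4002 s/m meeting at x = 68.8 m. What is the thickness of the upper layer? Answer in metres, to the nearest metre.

h = (x_cross/2)·√((V₂−V₁)/(V₂+V₁)).
(V₂−V₁)/(V₂+V₁) = (4002−1634)/(4002+1634) = 0.4202; √ = 0.6482.
h = (68.8/2)·0.6482 = 22.30 m.

22 m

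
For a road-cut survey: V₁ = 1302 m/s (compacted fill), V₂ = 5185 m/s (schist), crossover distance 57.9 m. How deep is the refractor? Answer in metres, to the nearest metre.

x_cross = 2h·√((V₂+V₁)/(V₂−V₁)) → h = x_cross / (2·√((V₂+V₁)/(V₂−V₁))).
√((V₂+V₁)/(V₂−V₁)) = √((5185+1302)/(5185−1302)) = 1.2925.
h = 57.9 / (2·1.2925) = 22.40 m.

22 m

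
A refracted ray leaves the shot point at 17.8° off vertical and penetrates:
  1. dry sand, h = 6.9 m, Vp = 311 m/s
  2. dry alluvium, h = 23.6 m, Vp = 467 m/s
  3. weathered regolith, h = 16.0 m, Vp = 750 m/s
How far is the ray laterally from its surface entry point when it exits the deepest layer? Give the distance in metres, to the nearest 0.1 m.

31.9 m

Apply Snell's law at each interface; in layer i the horizontal offset is hᵢ·tan θᵢ.
Layer 1: θ = 17.80°; offset = 6.9·tan 17.80° = 2.215 m.
Layer 2: sin θ = 467·sin 17.8°/311 = 0.4590, θ = 27.32°; offset = 23.6·tan 27.32° = 12.194 m.
Layer 3: sin θ = 750·sin 17.8°/311 = 0.7372, θ = 47.49°; offset = 16.0·tan 47.49° = 17.457 m.
Summing the layer offsets gives 31.866 m.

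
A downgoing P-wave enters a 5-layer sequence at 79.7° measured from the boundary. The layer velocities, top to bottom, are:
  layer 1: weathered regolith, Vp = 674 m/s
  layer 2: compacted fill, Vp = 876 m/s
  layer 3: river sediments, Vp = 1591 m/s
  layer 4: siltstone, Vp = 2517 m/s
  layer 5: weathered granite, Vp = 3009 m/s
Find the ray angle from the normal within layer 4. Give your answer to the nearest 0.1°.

41.9°

From the normal: θ₁ = 90° − 79.7° = 10.3°.
Snell's law across each interface conserves sin θ / V, so sin θ_4 = V_4·sin θ₁/V₁.
sin θ_4 = 2517 × sin 10.3° / 674 = 0.6677.
θ_4 = 41.89° from the vertical.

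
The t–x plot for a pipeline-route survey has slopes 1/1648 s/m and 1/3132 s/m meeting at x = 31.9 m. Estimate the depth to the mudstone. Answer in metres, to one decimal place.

x_cross = 2h·√((V₂+V₁)/(V₂−V₁)) → h = x_cross / (2·√((V₂+V₁)/(V₂−V₁))).
√((V₂+V₁)/(V₂−V₁)) = √((3132+1648)/(3132−1648)) = 1.7947.
h = 31.9 / (2·1.7947) = 8.89 m.

8.9 m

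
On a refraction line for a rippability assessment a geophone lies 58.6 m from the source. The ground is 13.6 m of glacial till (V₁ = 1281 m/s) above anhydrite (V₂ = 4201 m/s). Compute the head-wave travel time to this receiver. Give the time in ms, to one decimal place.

t = x/V₂ + 2h·√(V₂²−V₁²)/(V₁V₂).
√(V₂²−V₁²) = √(4201²−1281²) = 4000.9 m/s; delay term = 2·13.6·4000.9/(1281·4201) = 0.02022 s.
t = 58.6/4201 + 0.02022 = 0.03417 s.

34.2 ms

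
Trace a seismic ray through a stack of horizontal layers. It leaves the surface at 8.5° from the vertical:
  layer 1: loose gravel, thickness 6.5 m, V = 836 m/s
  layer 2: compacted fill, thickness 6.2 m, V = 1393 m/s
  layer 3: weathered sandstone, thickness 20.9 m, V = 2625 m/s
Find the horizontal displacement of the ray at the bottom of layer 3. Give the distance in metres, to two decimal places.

Apply Snell's law at each interface; in layer i the horizontal offset is hᵢ·tan θᵢ.
Layer 1: θ = 8.50°; offset = 6.5·tan 8.50° = 0.9714 m.
Layer 2: sin θ = 1393·sin 8.5°/836 = 0.2463, θ = 14.26°; offset = 6.2·tan 14.26° = 1.5755 m.
Layer 3: sin θ = 2625·sin 8.5°/836 = 0.4641, θ = 27.65°; offset = 20.9·tan 27.65° = 10.9509 m.
Total horizontal offset = 13.4978 m.

13.50 m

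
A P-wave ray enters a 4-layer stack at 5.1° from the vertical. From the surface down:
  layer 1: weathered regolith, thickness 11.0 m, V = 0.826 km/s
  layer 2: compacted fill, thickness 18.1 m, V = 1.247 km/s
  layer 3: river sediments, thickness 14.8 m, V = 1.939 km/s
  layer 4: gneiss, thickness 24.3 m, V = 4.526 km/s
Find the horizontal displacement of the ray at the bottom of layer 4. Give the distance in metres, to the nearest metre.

Apply Snell's law at each interface; in layer i the horizontal offset is hᵢ·tan θᵢ.
Layer 1: θ = 5.10°; offset = 11.0·tan 5.10° = 0.982 m.
Layer 2: sin θ = 1.247·sin 5.1°/0.826 = 0.1342, θ = 7.71°; offset = 18.1·tan 7.71° = 2.451 m.
Layer 3: sin θ = 1.939·sin 5.1°/0.826 = 0.2087, θ = 12.04°; offset = 14.8·tan 12.04° = 3.158 m.
Layer 4: sin θ = 4.526·sin 5.1°/0.826 = 0.4871, θ = 29.15°; offset = 24.3·tan 29.15° = 13.553 m.
Summing the layer offsets gives 20.144 m.

20 m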